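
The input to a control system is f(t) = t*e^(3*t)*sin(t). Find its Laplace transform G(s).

L{sin(t)} = 1/(s^2 + 1).
Multiplying by e^(3t) shifts s → s - 3, so L{e^(3*t)*sin(t)} = 1/((s - 3)^2 + 1).
Then apply L{t·g(t)} = -d/ds[H(s)] with H(s) = 1/((s - 3)^2 + 1):
differentiating 1 time and applying the sign gives 2*(s - 3)/(s^2 - 6*s + 10)^2.

G(s) = 2*(s - 3)/(s^2 - 6*s + 10)^2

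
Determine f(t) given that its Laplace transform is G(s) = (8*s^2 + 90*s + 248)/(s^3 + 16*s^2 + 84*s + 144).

f(t) = 2*t*exp(-6*t) + 4*exp(-4*t) + 4*exp(-6*t)

Factor the denominator: s^3 + 16*s^2 + 84*s + 144 = (s + 4)*(s + 6)^2.
Partial fraction decomposition gives [4/(s + 6)] + [2/(s + 6)^2] + [4/(s + 4)].
Invert each term: 4/(s + 6) ↔ 4e^(-6t); 2/(s + 6)^2 ↔ 2t·e^(-6t); 4/(s + 4) ↔ 4e^(-4t).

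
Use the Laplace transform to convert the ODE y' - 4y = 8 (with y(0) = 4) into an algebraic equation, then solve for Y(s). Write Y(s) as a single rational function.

Y(s) = (4*s + 8)/(s^2 - 4*s)

Take the Laplace transform of both sides.
Using L{y'} = sY - y(0) = sY - 4, the left side becomes (s - 4)Y - (4).
The right side is L{8} = 8/s.
So (s - 4)Y = 8/s + (4).
Divide through and combine into a single rational function.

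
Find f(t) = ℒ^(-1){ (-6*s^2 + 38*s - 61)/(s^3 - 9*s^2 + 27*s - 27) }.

f(t) = -t^2*exp(3*t)/2 + 2*t*exp(3*t) - 6*exp(3*t)

Factor the denominator: s^3 - 9*s^2 + 27*s - 27 = (s - 3)^3.
Partial fraction decomposition gives [-6/(s - 3)] + [2/(s - 3)^2] + [-1/(s - 3)^3].
Invert each term: -6/(s - 3) ↔ -6e^(3t); 2/(s - 3)^2 ↔ 2t·e^(3t); -1/(s - 3)^3 ↔ (-1/2)t^2·e^(3t).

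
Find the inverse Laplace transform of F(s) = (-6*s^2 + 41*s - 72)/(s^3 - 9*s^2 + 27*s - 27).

Factor the denominator: s^3 - 9*s^2 + 27*s - 27 = (s - 3)^3.
Partial fraction decomposition gives [-6/(s - 3)] + [5/(s - 3)^2] + [-3/(s - 3)^3].
Invert each term: -6/(s - 3) ↔ -6e^(3t); 5/(s - 3)^2 ↔ 5t·e^(3t); -3/(s - 3)^3 ↔ (-3/2)t^2·e^(3t).

-3*t^2*exp(3*t)/2 + 5*t*exp(3*t) - 6*exp(3*t)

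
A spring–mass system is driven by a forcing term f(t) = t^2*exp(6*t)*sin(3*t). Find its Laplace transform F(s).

L{sin(3t)} = 3/(s^2 + 9).
Multiplying by e^(6t) shifts s → s - 6, so L{exp(6*t)*sin(3*t)} = 3/((s - 6)^2 + 9).
Then apply L{t^2·g(t)} = (-1)^2 d^2/ds^2[G(s)] with G(s) = 3/((s - 6)^2 + 9):
differentiating 2 times and applying the sign gives 18*(s^2 - 12*s + 33)/(s^2 - 12*s + 45)^3.

F(s) = 18*(s^2 - 12*s + 33)/(s^2 - 12*s + 45)^3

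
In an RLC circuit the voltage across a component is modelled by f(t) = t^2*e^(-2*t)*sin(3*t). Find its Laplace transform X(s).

L{sin(3t)} = 3/(s^2 + 9).
Multiplying by e^(-2t) shifts s → s + 2, so L{e^(-2*t)*sin(3*t)} = 3/((s + 2)^2 + 9).
Then apply L{t^2·g(t)} = (-1)^2 d^2/ds^2[G(s)] with G(s) = 3/((s + 2)^2 + 9):
differentiating 2 times and applying the sign gives 18*(s^2 + 4*s + 1)/(s^2 + 4*s + 13)^3.

X(s) = 18*(s^2 + 4*s + 1)/(s^2 + 4*s + 13)^3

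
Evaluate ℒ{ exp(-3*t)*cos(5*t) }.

(s + 3)/((s + 3)^2 + 25)

L{cos(5t)} = s/(s^2 + 25).
By the first shifting theorem, multiplying by e^(-3t) replaces s with s + 3.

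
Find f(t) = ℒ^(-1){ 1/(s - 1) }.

f(t) = exp(t)

Since L{e^(t)} = 1/(s - 1), the inverse is e^(t).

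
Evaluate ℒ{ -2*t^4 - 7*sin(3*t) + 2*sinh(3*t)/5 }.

-21/(s^2 + 9) + 6/(5*(s^2 - 9)) - 48/s^5

By linearity of the Laplace transform, transform each term separately.
(-2)·[L{t^4} = 4!/s^5 = 24/s^5]; (2/5)·[L{sinh(3t)} = 3/(s^2 - 9)]; (-7)·[L{sin(3t)} = 3/(s^2 + 9)].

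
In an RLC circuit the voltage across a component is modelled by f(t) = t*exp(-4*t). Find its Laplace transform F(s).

F(s) = (s + 4)^(-2)

L{e^(-4t)} = 1/(s + 4).
Then apply L{t·g(t)} = -d/ds[G(s)] with G(s) = 1/(s + 4):
differentiating 1 time and applying the sign gives (s + 4)^(-2).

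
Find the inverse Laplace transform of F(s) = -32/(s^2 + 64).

Since L{sin(8t)} = 8/(s^2 + 64), the inverse is sin(8*t), scaled by -4.

-4*sin(8*t)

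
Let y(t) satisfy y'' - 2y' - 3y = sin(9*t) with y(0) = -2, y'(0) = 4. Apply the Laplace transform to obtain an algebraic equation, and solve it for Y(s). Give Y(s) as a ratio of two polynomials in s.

Transform both sides with L{·}.
The derivative rules (L{y''} = s^2 Y - s·y(0) - y'(0) and L{y'} = sY - y(0), with y(0) = -2, y'(0) = 4) turn the left side into (s^2 - 2*s - 3)Y - (-2*s + 8).
The right side is L{sin(9*t)} = 9/(s^2 + 81).
So (s^2 - 2*s - 3)Y = 9/(s^2 + 81) + (-2*s + 8).
Solve for Y(s) and write it as one ratio of polynomials.

Y(s) = (-2*s^3 + 8*s^2 - 162*s + 657)/(s^4 - 2*s^3 + 78*s^2 - 162*s - 243)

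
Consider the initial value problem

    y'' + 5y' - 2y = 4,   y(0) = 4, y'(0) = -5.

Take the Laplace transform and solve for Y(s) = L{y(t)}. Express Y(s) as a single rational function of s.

Y(s) = (4*s^2 + 15*s + 4)/(s^3 + 5*s^2 - 2*s)

Laplace-transform each side.
Using L{y''} = s^2 Y - s·y(0) - y'(0) and L{y'} = sY - y(0), with y(0) = 4, y'(0) = -5, the left side becomes (s^2 + 5*s - 2)Y - (4*s + 15).
The right side is L{4} = 4/s.
So (s^2 + 5*s - 2)Y = 4/s + (4*s + 15).
Isolate Y and clear denominators.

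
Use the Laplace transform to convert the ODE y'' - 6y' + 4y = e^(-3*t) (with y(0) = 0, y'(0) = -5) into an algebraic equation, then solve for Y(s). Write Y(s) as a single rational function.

Y(s) = (-5*s - 14)/(s^3 - 3*s^2 - 14*s + 12)

Take the Laplace transform of both sides.
Using L{y''} = s^2 Y - s·y(0) - y'(0) and L{y'} = sY - y(0), with y(0) = 0, y'(0) = -5, the left side becomes (s^2 - 6*s + 4)Y - (-5).
The right side is L{e^(-3*t)} = 1/(s + 3).
So (s^2 - 6*s + 4)Y = 1/(s + 3) + (-5).
Isolate Y and clear denominators.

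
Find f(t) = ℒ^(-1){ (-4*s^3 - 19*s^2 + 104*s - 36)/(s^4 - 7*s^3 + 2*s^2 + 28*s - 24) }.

Factor the denominator: s^4 - 7*s^3 + 2*s^2 + 28*s - 24 = (s - 6)*(s - 2)*(s - 1)*(s + 2).
Partial fraction decomposition gives [3/(s + 2)] + [-6/(s - 6)] + [-4/(s - 2)] + [3/(s - 1)].
Invert each term: 3/(s + 2) ↔ 3e^(-2t); -6/(s - 6) ↔ -6e^(6t); -4/(s - 2) ↔ -4e^(2t); 3/(s - 1) ↔ 3e^(t).

f(t) = -6*exp(6*t) - 4*exp(2*t) + 3*exp(t) + 3*exp(-2*t)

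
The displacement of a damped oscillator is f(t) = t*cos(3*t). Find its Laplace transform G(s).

L{cos(3t)} = s/(s^2 + 9).
Then apply L{t·g(t)} = -d/ds[H(s)] with H(s) = s/(s^2 + 9):
differentiating 1 time and applying the sign gives (s - 3)*(s + 3)/(s^2 + 9)^2.

G(s) = (s - 3)*(s + 3)/(s^2 + 9)^2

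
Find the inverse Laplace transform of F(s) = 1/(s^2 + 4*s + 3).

exp(-2*t)*sinh(t)

Rewrite the denominator: s^2 + 4*s + 3 = (s + 2)^2 - 1.
The form in (s + 2) signals a first-shifting-theorem factor e^(-2t).
Since L{sinh(t)} = 1/(s^2 - 1), the inverse is e^(-2*t)*sinh(t).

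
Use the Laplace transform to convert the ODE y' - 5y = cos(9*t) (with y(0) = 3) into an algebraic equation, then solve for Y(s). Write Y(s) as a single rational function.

Apply the Laplace transform to the equation.
The derivative rules (L{y'} = sY - y(0) = sY - 3) turn the left side into (s - 5)Y - (3).
The right side is L{cos(9*t)} = s/(s^2 + 81).
So (s - 5)Y = s/(s^2 + 81) + (3).
Isolate Y and clear denominators.

Y(s) = (3*s^2 + s + 243)/(s^3 - 5*s^2 + 81*s - 405)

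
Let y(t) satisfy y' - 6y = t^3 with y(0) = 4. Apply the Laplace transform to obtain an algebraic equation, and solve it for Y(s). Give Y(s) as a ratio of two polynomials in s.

Transform both sides with L{·}.
The derivative rules (L{y'} = sY - y(0) = sY - 4) turn the left side into (s - 6)Y - (4).
The right side is L{t^3} = 6/s^4.
So (s - 6)Y = 6/s^4 + (4).
Solve for Y(s) and write it as one ratio of polynomials.

Y(s) = (4*s^4 + 6)/(s^5 - 6*s^4)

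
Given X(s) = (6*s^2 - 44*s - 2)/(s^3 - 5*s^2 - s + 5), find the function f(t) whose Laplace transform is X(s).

Factor the denominator: s^3 - 5*s^2 - s + 5 = (s - 5)*(s - 1)*(s + 1).
Partial fraction decomposition gives [-3/(s - 5)] + [4/(s + 1)] + [5/(s - 1)].
Invert each term: -3/(s - 5) ↔ -3e^(5t); 4/(s + 1) ↔ 4e^(-t); 5/(s - 1) ↔ 5e^(t).

f(t) = -3*exp(5*t) + 5*exp(t) + 4*exp(-t)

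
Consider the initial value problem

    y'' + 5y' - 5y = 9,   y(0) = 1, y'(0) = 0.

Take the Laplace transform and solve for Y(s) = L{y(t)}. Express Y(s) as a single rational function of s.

Y(s) = (s^2 + 5*s + 9)/(s^3 + 5*s^2 - 5*s)

Take the Laplace transform of both sides.
The derivative rules (L{y''} = s^2 Y - s·y(0) - y'(0) and L{y'} = sY - y(0), with y(0) = 1, y'(0) = 0) turn the left side into (s^2 + 5*s - 5)Y - (s + 5).
The right side is L{9} = 9/s.
So (s^2 + 5*s - 5)Y = 9/s + (s + 5).
Isolate Y and clear denominators.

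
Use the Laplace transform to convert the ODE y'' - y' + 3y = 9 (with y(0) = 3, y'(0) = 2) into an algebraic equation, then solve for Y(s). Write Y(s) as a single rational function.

Y(s) = (3*s^2 - s + 9)/(s^3 - s^2 + 3*s)

Transform both sides with L{·}.
With L{y''} = s^2 Y - s·y(0) - y'(0) and L{y'} = sY - y(0), with y(0) = 3, y'(0) = 2: the LHS transforms to (s^2 - s + 3)Y - (3*s - 1).
The right side is L{9} = 9/s.
So (s^2 - s + 3)Y = 9/s + (3*s - 1).
Solve for Y(s) and write it as one ratio of polynomials.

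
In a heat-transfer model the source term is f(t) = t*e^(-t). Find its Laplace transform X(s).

X(s) = (s + 1)^(-2)

L{e^(-t)} = 1/(s + 1).
Then apply L{t·g(t)} = -d/ds[G(s)] with G(s) = 1/(s + 1):
differentiating 1 time and applying the sign gives (s + 1)^(-2).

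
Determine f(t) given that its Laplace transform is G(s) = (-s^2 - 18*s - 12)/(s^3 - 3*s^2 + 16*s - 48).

f(t) = -3*exp(3*t) - 3*sin(4*t) + 2*cos(4*t)

Factor the denominator: s^3 - 3*s^2 + 16*s - 48 = (s - 3)*(s^2 + 16).
Partial fraction decomposition gives [-3/(s - 3)] + [2*s/(s^2 + 16)] + [-12/(s^2 + 16)].
Invert each term: -3/(s - 3) ↔ -3e^(3t); 2·s/(s^2 + 16) ↔ 2cos(4t); -3·4/(s^2 + 16) ↔ -3sin(4t).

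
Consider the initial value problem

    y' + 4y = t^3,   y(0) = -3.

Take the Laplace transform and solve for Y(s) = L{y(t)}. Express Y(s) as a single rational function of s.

Apply the Laplace transform to the equation.
With L{y'} = sY - y(0) = sY - (-3): the LHS transforms to (s + 4)Y - (-3).
The right side is L{t^3} = 6/s^4.
So (s + 4)Y = 6/s^4 + (-3).
Isolate Y and clear denominators.

Y(s) = (-3*s^4 + 6)/(s^5 + 4*s^4)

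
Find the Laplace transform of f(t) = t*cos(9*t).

(s - 9)*(s + 9)/(s^2 + 81)^2

L{cos(9t)} = s/(s^2 + 81).
Then apply L{t·g(t)} = -d/ds[G(s)] with G(s) = s/(s^2 + 81):
differentiating 1 time and applying the sign gives (s - 9)*(s + 9)/(s^2 + 81)^2.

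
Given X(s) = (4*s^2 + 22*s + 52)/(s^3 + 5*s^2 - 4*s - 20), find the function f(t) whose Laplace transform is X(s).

f(t) = 4*exp(2*t) - 2*exp(-2*t) + 2*exp(-5*t)

Factor the denominator: s^3 + 5*s^2 - 4*s - 20 = (s - 2)*(s + 2)*(s + 5).
Partial fraction decomposition gives [-2/(s + 2)] + [2/(s + 5)] + [4/(s - 2)].
Invert each term: -2/(s + 2) ↔ -2e^(-2t); 2/(s + 5) ↔ 2e^(-5t); 4/(s - 2) ↔ 4e^(2t).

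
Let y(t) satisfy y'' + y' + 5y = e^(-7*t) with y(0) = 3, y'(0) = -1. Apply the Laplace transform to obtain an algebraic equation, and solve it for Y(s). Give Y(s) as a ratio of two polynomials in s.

Take the Laplace transform of both sides.
The derivative rules (L{y''} = s^2 Y - s·y(0) - y'(0) and L{y'} = sY - y(0), with y(0) = 3, y'(0) = -1) turn the left side into (s^2 + s + 5)Y - (3*s + 2).
The right side is L{e^(-7*t)} = 1/(s + 7).
So (s^2 + s + 5)Y = 1/(s + 7) + (3*s + 2).
Divide through and combine into a single rational function.

Y(s) = (3*s^2 + 23*s + 15)/(s^3 + 8*s^2 + 12*s + 35)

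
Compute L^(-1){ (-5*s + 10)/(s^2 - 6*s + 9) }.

-5*t*exp(3*t) - 5*exp(3*t)

Factor the denominator: s^2 - 6*s + 9 = (s - 3)^2.
Partial fraction decomposition gives [-5/(s - 3)] + [-5/(s - 3)^2].
Invert each term: -5/(s - 3) ↔ -5e^(3t); -5/(s - 3)^2 ↔ -5t·e^(3t).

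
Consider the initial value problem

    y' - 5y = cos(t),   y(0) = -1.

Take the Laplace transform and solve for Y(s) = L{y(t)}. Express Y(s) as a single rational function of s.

Transform both sides with L{·}.
With L{y'} = sY - y(0) = sY - (-1): the LHS transforms to (s - 5)Y - (-1).
The right side is L{cos(t)} = s/(s^2 + 1).
So (s - 5)Y = s/(s^2 + 1) + (-1).
Isolate Y and clear denominators.

Y(s) = (-s^2 + s - 1)/(s^3 - 5*s^2 + s - 5)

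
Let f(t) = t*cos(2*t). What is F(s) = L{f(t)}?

F(s) = (s - 2)*(s + 2)/(s^2 + 4)^2

L{cos(2t)} = s/(s^2 + 4).
Then apply L{t·g(t)} = -d/ds[G(s)] with G(s) = s/(s^2 + 4):
differentiating 1 time and applying the sign gives (s - 2)*(s + 2)/(s^2 + 4)^2.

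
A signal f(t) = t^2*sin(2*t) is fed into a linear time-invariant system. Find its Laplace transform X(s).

X(s) = 4*(3*s^2 - 4)/(s^2 + 4)^3

L{sin(2t)} = 2/(s^2 + 4).
Then apply L{t^2·g(t)} = (-1)^2 d^2/ds^2[G(s)] with G(s) = 2/(s^2 + 4):
differentiating 2 times and applying the sign gives 4*(3*s^2 - 4)/(s^2 + 4)^3.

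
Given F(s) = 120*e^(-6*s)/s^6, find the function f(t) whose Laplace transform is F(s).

The factor e^(-6s) signals a time shift by c = 6 (second shifting theorem).
L{t^5} = 5!/s^6 = 120/s^6, so L^-1{120/s^6} = t^5.
Hence the inverse is u(t - 6) times that function evaluated at t - 6.

f(t) = Heaviside(t - 6)*((t - 6)^5)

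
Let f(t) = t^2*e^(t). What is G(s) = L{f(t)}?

L{t^2} = 2!/s^3 = 2/s^3.
By the first shifting theorem, multiplying by e^(t) replaces s with s - 1.

G(s) = 2/(s - 1)^3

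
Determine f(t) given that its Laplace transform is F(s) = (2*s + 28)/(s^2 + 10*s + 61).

f(t) = 3*exp(-5*t)*sin(6*t) + 2*exp(-5*t)*cos(6*t)

Complete the square in the denominator: s^2 + 10*s + 61 = (s + 5)^2 + 6^2.
Split the numerator to match: 2*s + 28 = 2·(s + 5) + 3·6.
Invert each term: 2·(s + 5)/((s + 5)^2 + 36) ↔ 2e^(-5t)cos(6t); 3·6/((s + 5)^2 + 36) ↔ 3e^(-5t)sin(6t).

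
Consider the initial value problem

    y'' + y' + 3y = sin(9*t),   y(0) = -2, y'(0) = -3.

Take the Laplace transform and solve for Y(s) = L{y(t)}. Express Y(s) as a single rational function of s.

Transform both sides with L{·}.
With L{y''} = s^2 Y - s·y(0) - y'(0) and L{y'} = sY - y(0), with y(0) = -2, y'(0) = -3: the LHS transforms to (s^2 + s + 3)Y - (-2*s - 5).
The right side is L{sin(9*t)} = 9/(s^2 + 81).
So (s^2 + s + 3)Y = 9/(s^2 + 81) + (-2*s - 5).
Isolate Y and clear denominators.

Y(s) = (-2*s^3 - 5*s^2 - 162*s - 396)/(s^4 + s^3 + 84*s^2 + 81*s + 243)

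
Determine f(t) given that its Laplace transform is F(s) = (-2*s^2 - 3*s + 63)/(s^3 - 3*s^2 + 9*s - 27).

Factor the denominator: s^3 - 3*s^2 + 9*s - 27 = (s - 3)*(s^2 + 9).
Partial fraction decomposition gives [2/(s - 3)] + [-4*s/(s^2 + 9)] + [-15/(s^2 + 9)].
Invert each term: 2/(s - 3) ↔ 2e^(3t); -4·s/(s^2 + 9) ↔ -4cos(3t); -5·3/(s^2 + 9) ↔ -5sin(3t).

f(t) = 2*exp(3*t) - 5*sin(3*t) - 4*cos(3*t)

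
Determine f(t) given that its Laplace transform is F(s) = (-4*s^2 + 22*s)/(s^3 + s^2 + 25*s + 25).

f(t) = 5*sin(5*t) - 3*cos(5*t) - exp(-t)

Factor the denominator: s^3 + s^2 + 25*s + 25 = (s + 1)*(s^2 + 25).
Partial fraction decomposition gives [-1/(s + 1)] + [-3*s/(s^2 + 25)] + [25/(s^2 + 25)].
Invert each term: -1/(s + 1) ↔ -e^(-t); -3·s/(s^2 + 25) ↔ -3cos(5t); 5·5/(s^2 + 25) ↔ 5sin(5t).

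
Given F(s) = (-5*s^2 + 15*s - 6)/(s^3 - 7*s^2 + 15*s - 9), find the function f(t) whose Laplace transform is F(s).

f(t) = -3*t*exp(3*t) - 6*exp(3*t) + exp(t)

Factor the denominator: s^3 - 7*s^2 + 15*s - 9 = (s - 3)^2*(s - 1).
Partial fraction decomposition gives [-6/(s - 3)] + [-3/(s - 3)^2] + [1/(s - 1)].
Invert each term: -6/(s - 3) ↔ -6e^(3t); -3/(s - 3)^2 ↔ -3t·e^(3t); 1/(s - 1) ↔ e^(t).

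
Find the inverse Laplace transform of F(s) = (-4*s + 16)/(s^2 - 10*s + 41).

Complete the square in the denominator: s^2 - 10*s + 41 = (s - 5)^2 + 4^2.
Split the numerator to match: -4*s + 16 = -4·(s - 5) - 1·4.
Invert each term: -4·(s - 5)/((s - 5)^2 + 16) ↔ -4e^(5t)cos(4t); -1·4/((s - 5)^2 + 16) ↔ -e^(5t)sin(4t).

-exp(5*t)*sin(4*t) - 4*exp(5*t)*cos(4*t)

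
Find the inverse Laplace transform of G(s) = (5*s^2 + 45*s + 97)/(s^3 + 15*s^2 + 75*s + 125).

-3*t^2*exp(-5*t)/2 - 5*t*exp(-5*t) + 5*exp(-5*t)

Factor the denominator: s^3 + 15*s^2 + 75*s + 125 = (s + 5)^3.
Partial fraction decomposition gives [5/(s + 5)] + [-5/(s + 5)^2] + [-3/(s + 5)^3].
Invert each term: 5/(s + 5) ↔ 5e^(-5t); -5/(s + 5)^2 ↔ -5t·e^(-5t); -3/(s + 5)^3 ↔ (-3/2)t^2·e^(-5t).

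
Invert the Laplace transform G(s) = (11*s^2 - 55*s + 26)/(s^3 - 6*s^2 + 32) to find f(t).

f(t) = -3*t*exp(4*t) + 6*exp(4*t) + 5*exp(-2*t)

Factor the denominator: s^3 - 6*s^2 + 32 = (s - 4)^2*(s + 2).
Partial fraction decomposition gives [6/(s - 4)] + [-3/(s - 4)^2] + [5/(s + 2)].
Invert each term: 6/(s - 4) ↔ 6e^(4t); -3/(s - 4)^2 ↔ -3t·e^(4t); 5/(s + 2) ↔ 5e^(-2t).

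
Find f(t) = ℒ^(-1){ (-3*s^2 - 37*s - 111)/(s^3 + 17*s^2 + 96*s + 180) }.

f(t) = -3*t*exp(-6*t) - exp(-5*t) - 2*exp(-6*t)

Factor the denominator: s^3 + 17*s^2 + 96*s + 180 = (s + 5)*(s + 6)^2.
Partial fraction decomposition gives [-2/(s + 6)] + [-3/(s + 6)^2] + [-1/(s + 5)].
Invert each term: -2/(s + 6) ↔ -2e^(-6t); -3/(s + 6)^2 ↔ -3t·e^(-6t); -1/(s + 5) ↔ -e^(-5t).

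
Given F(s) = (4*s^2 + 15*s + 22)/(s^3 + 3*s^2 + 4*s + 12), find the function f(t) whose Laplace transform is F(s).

f(t) = 3*sin(2*t) + 3*cos(2*t) + exp(-3*t)

Factor the denominator: s^3 + 3*s^2 + 4*s + 12 = (s + 3)*(s^2 + 4).
Partial fraction decomposition gives [1/(s + 3)] + [3*s/(s^2 + 4)] + [6/(s^2 + 4)].
Invert each term: 1/(s + 3) ↔ e^(-3t); 3·s/(s^2 + 4) ↔ 3cos(2t); 3·2/(s^2 + 4) ↔ 3sin(2t).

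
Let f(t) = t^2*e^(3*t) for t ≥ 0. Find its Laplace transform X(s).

X(s) = 2/(s - 3)^3

L{e^(3t)} = 1/(s - 3).
Then apply L{t^2·g(t)} = (-1)^2 d^2/ds^2[G(s)] with G(s) = 1/(s - 3):
differentiating 2 times and applying the sign gives 2/(s - 3)^3.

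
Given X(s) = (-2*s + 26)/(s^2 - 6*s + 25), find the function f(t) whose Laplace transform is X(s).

f(t) = 5*exp(3*t)*sin(4*t) - 2*exp(3*t)*cos(4*t)

Complete the square in the denominator: s^2 - 6*s + 25 = (s - 3)^2 + 4^2.
Split the numerator to match: -2*s + 26 = -2·(s - 3) + 5·4.
Invert each term: -2·(s - 3)/((s - 3)^2 + 16) ↔ -2e^(3t)cos(4t); 5·4/((s - 3)^2 + 16) ↔ 5e^(3t)sin(4t).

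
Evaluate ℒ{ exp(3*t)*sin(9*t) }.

9/((s - 3)^2 + 81)

L{sin(9t)} = 9/(s^2 + 81).
By the first shifting theorem, multiplying by e^(3t) replaces s with s - 3.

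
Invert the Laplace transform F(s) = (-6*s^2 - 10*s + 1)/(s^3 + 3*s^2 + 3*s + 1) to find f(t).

Factor the denominator: s^3 + 3*s^2 + 3*s + 1 = (s + 1)^3.
Partial fraction decomposition gives [-6/(s + 1)] + [2/(s + 1)^2] + [5/(s + 1)^3].
Invert each term: -6/(s + 1) ↔ -6e^(-t); 2/(s + 1)^2 ↔ 2t·e^(-t); 5/(s + 1)^3 ↔ (5/2)t^2·e^(-t).

f(t) = 5*t^2*exp(-t)/2 + 2*t*exp(-t) - 6*exp(-t)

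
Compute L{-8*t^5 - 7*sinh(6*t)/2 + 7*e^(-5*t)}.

By linearity of the Laplace transform, transform each term separately.
(-8)·[L{t^5} = 5!/s^6 = 120/s^6]; (-7/2)·[L{sinh(6t)} = 6/(s^2 - 36)]; (7)·[L{e^(-5t)} = 1/(s + 5)].

-21/(s^2 - 36) + 7/(s + 5) - 960/s^6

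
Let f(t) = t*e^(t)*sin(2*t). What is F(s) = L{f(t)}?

F(s) = 4*(s - 1)/(s^2 - 2*s + 5)^2

L{sin(2t)} = 2/(s^2 + 4).
Multiplying by e^(t) shifts s → s - 1, so L{e^(t)*sin(2*t)} = 2/((s - 1)^2 + 4).
Then apply L{t·g(t)} = -d/ds[G(s)] with G(s) = 2/((s - 1)^2 + 4):
differentiating 1 time and applying the sign gives 4*(s - 1)/(s^2 - 2*s + 5)^2.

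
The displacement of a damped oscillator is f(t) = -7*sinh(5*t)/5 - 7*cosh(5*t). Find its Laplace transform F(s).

By linearity of the Laplace transform, transform each term separately.
(-7/5)·[L{sinh(5t)} = 5/(s^2 - 25)]; (-7)·[L{cosh(5t)} = s/(s^2 - 25)].

F(s) = -7*s/(s^2 - 25) - 7/(s^2 - 25)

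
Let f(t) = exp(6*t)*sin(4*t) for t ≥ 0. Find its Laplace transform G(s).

G(s) = 4/((s - 6)^2 + 16)

L{sin(4t)} = 4/(s^2 + 16).
By the first shifting theorem, multiplying by e^(6t) replaces s with s - 6.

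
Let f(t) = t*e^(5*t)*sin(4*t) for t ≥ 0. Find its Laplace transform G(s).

L{sin(4t)} = 4/(s^2 + 16).
Multiplying by e^(5t) shifts s → s - 5, so L{e^(5*t)*sin(4*t)} = 4/((s - 5)^2 + 16).
Then apply L{t·g(t)} = -d/ds[H(s)] with H(s) = 4/((s - 5)^2 + 16):
differentiating 1 time and applying the sign gives 8*(s - 5)/(s^2 - 10*s + 41)^2.

G(s) = 8*(s - 5)/(s^2 - 10*s + 41)^2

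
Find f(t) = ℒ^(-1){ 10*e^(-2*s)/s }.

f(t) = Heaviside(t - 2)*(10)

The factor e^(-2s) signals a time shift by c = 2 (second shifting theorem).
L{10} = 10/s, so L^-1{10/s} = 10.
Hence the inverse is u(t - 2) times that function evaluated at t - 2.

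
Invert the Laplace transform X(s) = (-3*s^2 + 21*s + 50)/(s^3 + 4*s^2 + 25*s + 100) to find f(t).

f(t) = 5*sin(5*t) - cos(5*t) - 2*exp(-4*t)

Factor the denominator: s^3 + 4*s^2 + 25*s + 100 = (s + 4)*(s^2 + 25).
Partial fraction decomposition gives [-2/(s + 4)] + [-s/(s^2 + 25)] + [25/(s^2 + 25)].
Invert each term: -2/(s + 4) ↔ -2e^(-4t); -1·s/(s^2 + 25) ↔ -cos(5t); 5·5/(s^2 + 25) ↔ 5sin(5t).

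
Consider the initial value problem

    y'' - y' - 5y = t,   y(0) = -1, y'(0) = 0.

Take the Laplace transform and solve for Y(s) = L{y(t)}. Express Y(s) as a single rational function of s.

Take the Laplace transform of both sides.
Using L{y''} = s^2 Y - s·y(0) - y'(0) and L{y'} = sY - y(0), with y(0) = -1, y'(0) = 0, the left side becomes (s^2 - s - 5)Y - (-s + 1).
The right side is L{t} = s^(-2).
So (s^2 - s - 5)Y = s^(-2) + (-s + 1).
Isolate Y and clear denominators.

Y(s) = (-s^3 + s^2 + 1)/(s^4 - s^3 - 5*s^2)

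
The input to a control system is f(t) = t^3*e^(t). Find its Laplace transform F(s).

L{t^3} = 3!/s^4 = 6/s^4.
By the first shifting theorem, multiplying by e^(t) replaces s with s - 1.

F(s) = 6/(s - 1)^4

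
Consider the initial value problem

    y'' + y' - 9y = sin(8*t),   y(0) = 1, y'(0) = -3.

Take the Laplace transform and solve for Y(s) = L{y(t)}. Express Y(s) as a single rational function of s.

Laplace-transform each side.
Using L{y''} = s^2 Y - s·y(0) - y'(0) and L{y'} = sY - y(0), with y(0) = 1, y'(0) = -3, the left side becomes (s^2 + s - 9)Y - (s - 2).
The right side is L{sin(8*t)} = 8/(s^2 + 64).
So (s^2 + s - 9)Y = 8/(s^2 + 64) + (s - 2).
Isolate Y and clear denominators.

Y(s) = (s^3 - 2*s^2 + 64*s - 120)/(s^4 + s^3 + 55*s^2 + 64*s - 576)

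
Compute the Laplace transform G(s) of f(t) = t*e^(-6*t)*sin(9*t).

G(s) = 18*(s + 6)/(s^2 + 12*s + 117)^2

L{sin(9t)} = 9/(s^2 + 81).
Multiplying by e^(-6t) shifts s → s + 6, so L{e^(-6*t)*sin(9*t)} = 9/((s + 6)^2 + 81).
Then apply L{t·g(t)} = -d/ds[H(s)] with H(s) = 9/((s + 6)^2 + 81):
differentiating 1 time and applying the sign gives 18*(s + 6)/(s^2 + 12*s + 117)^2.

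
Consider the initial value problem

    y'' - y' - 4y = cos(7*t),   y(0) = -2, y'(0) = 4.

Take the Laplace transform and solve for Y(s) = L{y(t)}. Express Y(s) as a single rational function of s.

Y(s) = (-2*s^3 + 6*s^2 - 97*s + 294)/(s^4 - s^3 + 45*s^2 - 49*s - 196)

Transform both sides with L{·}.
With L{y''} = s^2 Y - s·y(0) - y'(0) and L{y'} = sY - y(0), with y(0) = -2, y'(0) = 4: the LHS transforms to (s^2 - s - 4)Y - (-2*s + 6).
The right side is L{cos(7*t)} = s/(s^2 + 49).
So (s^2 - s - 4)Y = s/(s^2 + 49) + (-2*s + 6).
Solve for Y(s) and write it as one ratio of polynomials.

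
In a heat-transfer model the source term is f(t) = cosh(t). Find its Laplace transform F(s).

L{cosh(t)} = s/(s^2 - 1).

F(s) = s/(s^2 - 1)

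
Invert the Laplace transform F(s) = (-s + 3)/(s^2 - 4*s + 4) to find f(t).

f(t) = t*exp(2*t) - exp(2*t)

Factor the denominator: s^2 - 4*s + 4 = (s - 2)^2.
Partial fraction decomposition gives [-1/(s - 2)] + [(s - 2)^(-2)].
Invert each term: -1/(s - 2) ↔ -e^(2t); 1/(s - 2)^2 ↔ t·e^(2t).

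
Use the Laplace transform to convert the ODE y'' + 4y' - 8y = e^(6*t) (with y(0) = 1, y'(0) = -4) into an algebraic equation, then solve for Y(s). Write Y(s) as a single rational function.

Laplace-transform each side.
The derivative rules (L{y''} = s^2 Y - s·y(0) - y'(0) and L{y'} = sY - y(0), with y(0) = 1, y'(0) = -4) turn the left side into (s^2 + 4*s - 8)Y - (s).
The right side is L{e^(6*t)} = 1/(s - 6).
So (s^2 + 4*s - 8)Y = 1/(s - 6) + (s).
Divide through and combine into a single rational function.

Y(s) = (s^2 - 6*s + 1)/(s^3 - 2*s^2 - 32*s + 48)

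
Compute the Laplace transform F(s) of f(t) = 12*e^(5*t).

F(s) = 12/(s - 5)

L{12} = 12/s.
By the first shifting theorem, multiplying by e^(5t) replaces s with s - 5.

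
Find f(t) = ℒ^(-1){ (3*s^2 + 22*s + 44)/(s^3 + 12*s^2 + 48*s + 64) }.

Factor the denominator: s^3 + 12*s^2 + 48*s + 64 = (s + 4)^3.
Partial fraction decomposition gives [3/(s + 4)] + [-2/(s + 4)^2] + [4/(s + 4)^3].
Invert each term: 3/(s + 4) ↔ 3e^(-4t); -2/(s + 4)^2 ↔ -2t·e^(-4t); 4/(s + 4)^3 ↔ (2)t^2·e^(-4t).

f(t) = 2*t^2*exp(-4*t) - 2*t*exp(-4*t) + 3*exp(-4*t)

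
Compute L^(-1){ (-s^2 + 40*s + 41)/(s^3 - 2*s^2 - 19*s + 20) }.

6*exp(5*t) - 4*exp(t) - 3*exp(-4*t)

Factor the denominator: s^3 - 2*s^2 - 19*s + 20 = (s - 5)*(s - 1)*(s + 4).
Partial fraction decomposition gives [6/(s - 5)] + [-4/(s - 1)] + [-3/(s + 4)].
Invert each term: 6/(s - 5) ↔ 6e^(5t); -4/(s - 1) ↔ -4e^(t); -3/(s + 4) ↔ -3e^(-4t).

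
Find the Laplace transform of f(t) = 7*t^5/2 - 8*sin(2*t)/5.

The transform is linear, so treat each term independently.
(-8/5)·[L{sin(2t)} = 2/(s^2 + 4)]; (7/2)·[L{t^5} = 5!/s^6 = 120/s^6].

-16/(5*(s^2 + 4)) + 420/s^6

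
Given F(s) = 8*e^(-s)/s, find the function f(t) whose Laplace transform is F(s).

The factor e^(-s) signals a time shift by c = 1 (second shifting theorem).
L{8} = 8/s, so L^-1{8/s} = 8.
Hence the inverse is u(t - 1) times that function evaluated at t - 1.

f(t) = Heaviside(t - 1)*(8)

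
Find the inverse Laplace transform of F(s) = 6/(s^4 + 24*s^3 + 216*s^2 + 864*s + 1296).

Rewrite the denominator: s^4 + 24*s^3 + 216*s^2 + 864*s + 1296 = (s + 6)^4.
The form in (s + 6) signals a first-shifting-theorem factor e^(-6t).
Since L{t^3} = 3!/s^4 = 6/s^4, the inverse is t^3*e^(-6*t).

t^3*exp(-6*t)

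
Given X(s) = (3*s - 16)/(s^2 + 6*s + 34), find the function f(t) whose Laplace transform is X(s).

f(t) = -5*exp(-3*t)*sin(5*t) + 3*exp(-3*t)*cos(5*t)

Complete the square in the denominator: s^2 + 6*s + 34 = (s + 3)^2 + 5^2.
Split the numerator to match: 3*s - 16 = 3·(s + 3) - 5·5.
Invert each term: 3·(s + 3)/((s + 3)^2 + 25) ↔ 3e^(-3t)cos(5t); -5·5/((s + 3)^2 + 25) ↔ -5e^(-3t)sin(5t).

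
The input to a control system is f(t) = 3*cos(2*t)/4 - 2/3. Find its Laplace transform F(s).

F(s) = 3*s/(4*(s^2 + 4)) - 2/(3*s)

The transform is linear, so treat each term independently.
(3/4)·[L{cos(2t)} = s/(s^2 + 4)]; L{-2/3} = (-2/3)/s.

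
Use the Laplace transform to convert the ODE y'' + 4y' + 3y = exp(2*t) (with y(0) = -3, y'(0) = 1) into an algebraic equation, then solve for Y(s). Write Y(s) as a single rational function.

Laplace-transform each side.
Using L{y''} = s^2 Y - s·y(0) - y'(0) and L{y'} = sY - y(0), with y(0) = -3, y'(0) = 1, the left side becomes (s^2 + 4*s + 3)Y - (-3*s - 11).
The right side is L{exp(2*t)} = 1/(s - 2).
So (s^2 + 4*s + 3)Y = 1/(s - 2) + (-3*s - 11).
Divide through and combine into a single rational function.

Y(s) = (-3*s^2 - 5*s + 23)/(s^3 + 2*s^2 - 5*s - 6)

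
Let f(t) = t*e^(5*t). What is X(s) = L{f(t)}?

L{e^(5t)} = 1/(s - 5).
Then apply L{t·g(t)} = -d/ds[G(s)] with G(s) = 1/(s - 5):
differentiating 1 time and applying the sign gives (s - 5)^(-2).

X(s) = (s - 5)^(-2)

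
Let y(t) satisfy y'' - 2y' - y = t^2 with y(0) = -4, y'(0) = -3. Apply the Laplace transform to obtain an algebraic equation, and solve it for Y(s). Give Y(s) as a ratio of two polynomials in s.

Transform both sides with L{·}.
With L{y''} = s^2 Y - s·y(0) - y'(0) and L{y'} = sY - y(0), with y(0) = -4, y'(0) = -3: the LHS transforms to (s^2 - 2*s - 1)Y - (-4*s + 5).
The right side is L{t^2} = 2/s^3.
So (s^2 - 2*s - 1)Y = 2/s^3 + (-4*s + 5).
Isolate Y and clear denominators.

Y(s) = (-4*s^4 + 5*s^3 + 2)/(s^5 - 2*s^4 - s^3)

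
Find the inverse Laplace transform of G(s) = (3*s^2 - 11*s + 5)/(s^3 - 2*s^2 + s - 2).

Factor the denominator: s^3 - 2*s^2 + s - 2 = (s - 2)*(s^2 + 1).
Partial fraction decomposition gives [-1/(s - 2)] + [4*s/(s^2 + 1)] + [-3/(s^2 + 1)].
Invert each term: -1/(s - 2) ↔ -e^(2t); 4·s/(s^2 + 1) ↔ 4cos(t); -3·1/(s^2 + 1) ↔ -3sin(t).

-exp(2*t) - 3*sin(t) + 4*cos(t)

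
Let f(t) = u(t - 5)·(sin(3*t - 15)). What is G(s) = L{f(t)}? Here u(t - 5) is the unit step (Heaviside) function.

G(s) = 3*exp(-5*s)/(s^2 + 9)

By the second shifting theorem, L{u(t - c)·g(t - c)} = e^(-cs)·H(s) with c = 5 and H(s) = L{g(t)}.
L{sin(3t)} = 3/(s^2 + 9).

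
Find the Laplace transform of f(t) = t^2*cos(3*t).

2*s*(s^2 - 27)/(s^2 + 9)^3

L{cos(3t)} = s/(s^2 + 9).
Then apply L{t^2·g(t)} = (-1)^2 d^2/ds^2[G(s)] with G(s) = s/(s^2 + 9):
differentiating 2 times and applying the sign gives 2*s*(s^2 - 27)/(s^2 + 9)^3.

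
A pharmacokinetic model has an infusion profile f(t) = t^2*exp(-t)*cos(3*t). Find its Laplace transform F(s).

F(s) = 2*(s + 1)*(s^2 + 2*s - 26)/(s^2 + 2*s + 10)^3

L{cos(3t)} = s/(s^2 + 9).
Multiplying by e^(-t) shifts s → s + 1, so L{exp(-t)*cos(3*t)} = (s + 1)/((s + 1)^2 + 9).
Then apply L{t^2·g(t)} = (-1)^2 d^2/ds^2[G(s)] with G(s) = (s + 1)/((s + 1)^2 + 9):
differentiating 2 times and applying the sign gives 2*(s + 1)*(s^2 + 2*s - 26)/(s^2 + 2*s + 10)^3.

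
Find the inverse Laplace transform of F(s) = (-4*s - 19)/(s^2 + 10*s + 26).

exp(-5*t)*sin(t) - 4*exp(-5*t)*cos(t)

Complete the square in the denominator: s^2 + 10*s + 26 = (s + 5)^2 + 1^2.
Split the numerator to match: -4*s - 19 = -4·(s + 5) + 1·1.
Invert each term: -4·(s + 5)/((s + 5)^2 + 1) ↔ -4e^(-5t)cos(t); 1·1/((s + 5)^2 + 1) ↔ e^(-5t)sin(t).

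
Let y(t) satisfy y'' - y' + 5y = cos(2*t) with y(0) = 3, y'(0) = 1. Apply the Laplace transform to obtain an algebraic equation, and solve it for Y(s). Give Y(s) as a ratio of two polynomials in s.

Y(s) = (3*s^3 - 2*s^2 + 13*s - 8)/(s^4 - s^3 + 9*s^2 - 4*s + 20)

Apply the Laplace transform to the equation.
With L{y''} = s^2 Y - s·y(0) - y'(0) and L{y'} = sY - y(0), with y(0) = 3, y'(0) = 1: the LHS transforms to (s^2 - s + 5)Y - (3*s - 2).
The right side is L{cos(2*t)} = s/(s^2 + 4).
So (s^2 - s + 5)Y = s/(s^2 + 4) + (3*s - 2).
Isolate Y and clear denominators.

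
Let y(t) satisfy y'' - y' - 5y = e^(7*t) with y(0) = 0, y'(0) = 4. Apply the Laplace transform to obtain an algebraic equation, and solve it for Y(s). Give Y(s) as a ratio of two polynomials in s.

Y(s) = (4*s - 27)/(s^3 - 8*s^2 + 2*s + 35)

Transform both sides with L{·}.
With L{y''} = s^2 Y - s·y(0) - y'(0) and L{y'} = sY - y(0), with y(0) = 0, y'(0) = 4: the LHS transforms to (s^2 - s - 5)Y - (4).
The right side is L{e^(7*t)} = 1/(s - 7).
So (s^2 - s - 5)Y = 1/(s - 7) + (4).
Divide through and combine into a single rational function.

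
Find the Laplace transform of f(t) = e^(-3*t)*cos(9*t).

(s + 3)/((s + 3)^2 + 81)

L{cos(9t)} = s/(s^2 + 81).
By the first shifting theorem, multiplying by e^(-3t) replaces s with s + 3.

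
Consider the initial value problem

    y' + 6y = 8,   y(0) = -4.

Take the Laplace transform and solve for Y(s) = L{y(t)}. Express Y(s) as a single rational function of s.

Take the Laplace transform of both sides.
With L{y'} = sY - y(0) = sY - (-4): the LHS transforms to (s + 6)Y - (-4).
The right side is L{8} = 8/s.
So (s + 6)Y = 8/s + (-4).
Isolate Y and clear denominators.

Y(s) = (-4*s + 8)/(s^2 + 6*s)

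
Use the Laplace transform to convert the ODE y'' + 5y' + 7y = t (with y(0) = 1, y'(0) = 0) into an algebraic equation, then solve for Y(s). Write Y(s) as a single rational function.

Y(s) = (s^3 + 5*s^2 + 1)/(s^4 + 5*s^3 + 7*s^2)

Transform both sides with L{·}.
With L{y''} = s^2 Y - s·y(0) - y'(0) and L{y'} = sY - y(0), with y(0) = 1, y'(0) = 0: the LHS transforms to (s^2 + 5*s + 7)Y - (s + 5).
The right side is L{t} = s^(-2).
So (s^2 + 5*s + 7)Y = s^(-2) + (s + 5).
Divide through and combine into a single rational function.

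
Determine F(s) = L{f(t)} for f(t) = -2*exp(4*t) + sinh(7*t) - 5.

Apply the Laplace transform termwise.
(-2)·[L{e^(4t)} = 1/(s - 4)]; L{sinh(7t)} = 7/(s^2 - 49); L{-5} = -5/s.

F(s) = 7/(s^2 - 49) - 2/(s - 4) - 5/s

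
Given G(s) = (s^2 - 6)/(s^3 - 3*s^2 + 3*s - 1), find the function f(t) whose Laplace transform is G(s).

f(t) = -5*t^2*exp(t)/2 + 2*t*exp(t) + exp(t)

Factor the denominator: s^3 - 3*s^2 + 3*s - 1 = (s - 1)^3.
Partial fraction decomposition gives [1/(s - 1)] + [2/(s - 1)^2] + [-5/(s - 1)^3].
Invert each term: 1/(s - 1) ↔ e^(t); 2/(s - 1)^2 ↔ 2t·e^(t); -5/(s - 1)^3 ↔ (-5/2)t^2·e^(t).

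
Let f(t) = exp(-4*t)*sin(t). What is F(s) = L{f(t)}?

L{sin(t)} = 1/(s^2 + 1).
By the first shifting theorem, multiplying by e^(-4t) replaces s with s + 4.

F(s) = 1/((s + 4)^2 + 1)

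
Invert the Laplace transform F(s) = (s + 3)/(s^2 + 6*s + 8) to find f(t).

f(t) = exp(-3*t)*cosh(t)

Rewrite the denominator: s^2 + 6*s + 8 = (s + 3)^2 - 1.
The form in (s + 3) signals a first-shifting-theorem factor e^(-3t).
Since L{cosh(t)} = s/(s^2 - 1), the inverse is e^(-3*t)*cosh(t).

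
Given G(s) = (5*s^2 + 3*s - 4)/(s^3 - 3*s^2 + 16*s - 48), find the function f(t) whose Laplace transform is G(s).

f(t) = 2*exp(3*t) + 3*sin(4*t) + 3*cos(4*t)

Factor the denominator: s^3 - 3*s^2 + 16*s - 48 = (s - 3)*(s^2 + 16).
Partial fraction decomposition gives [2/(s - 3)] + [3*s/(s^2 + 16)] + [12/(s^2 + 16)].
Invert each term: 2/(s - 3) ↔ 2e^(3t); 3·s/(s^2 + 16) ↔ 3cos(4t); 3·4/(s^2 + 16) ↔ 3sin(4t).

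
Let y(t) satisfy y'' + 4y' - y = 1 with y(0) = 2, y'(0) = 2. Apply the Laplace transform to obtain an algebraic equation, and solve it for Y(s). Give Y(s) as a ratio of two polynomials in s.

Y(s) = (2*s^2 + 10*s + 1)/(s^3 + 4*s^2 - s)

Transform both sides with L{·}.
With L{y''} = s^2 Y - s·y(0) - y'(0) and L{y'} = sY - y(0), with y(0) = 2, y'(0) = 2: the LHS transforms to (s^2 + 4*s - 1)Y - (2*s + 10).
The right side is L{1} = 1/s.
So (s^2 + 4*s - 1)Y = 1/s + (2*s + 10).
Divide through and combine into a single rational function.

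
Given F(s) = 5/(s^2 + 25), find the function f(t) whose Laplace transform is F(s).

Since L{sin(5t)} = 5/(s^2 + 25), the inverse is sin(5*t).

f(t) = sin(5*t)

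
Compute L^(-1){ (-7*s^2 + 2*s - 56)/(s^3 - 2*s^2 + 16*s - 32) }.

-4*exp(2*t) - sin(4*t) - 3*cos(4*t)

Factor the denominator: s^3 - 2*s^2 + 16*s - 32 = (s - 2)*(s^2 + 16).
Partial fraction decomposition gives [-4/(s - 2)] + [-3*s/(s^2 + 16)] + [-4/(s^2 + 16)].
Invert each term: -4/(s - 2) ↔ -4e^(2t); -3·s/(s^2 + 16) ↔ -3cos(4t); -1·4/(s^2 + 16) ↔ -sin(4t).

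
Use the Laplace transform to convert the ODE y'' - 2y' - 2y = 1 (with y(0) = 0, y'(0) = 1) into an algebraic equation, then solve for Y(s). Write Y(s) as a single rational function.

Laplace-transform each side.
The derivative rules (L{y''} = s^2 Y - s·y(0) - y'(0) and L{y'} = sY - y(0), with y(0) = 0, y'(0) = 1) turn the left side into (s^2 - 2*s - 2)Y - (1).
The right side is L{1} = 1/s.
So (s^2 - 2*s - 2)Y = 1/s + (1).
Isolate Y and clear denominators.

Y(s) = (s + 1)/(s^3 - 2*s^2 - 2*s)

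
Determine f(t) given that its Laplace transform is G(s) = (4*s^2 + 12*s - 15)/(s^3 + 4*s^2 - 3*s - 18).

Factor the denominator: s^3 + 4*s^2 - 3*s - 18 = (s - 2)*(s + 3)^2.
Partial fraction decomposition gives [3/(s + 3)] + [3/(s + 3)^2] + [1/(s - 2)].
Invert each term: 3/(s + 3) ↔ 3e^(-3t); 3/(s + 3)^2 ↔ 3t·e^(-3t); 1/(s - 2) ↔ e^(2t).

f(t) = 3*t*exp(-3*t) + exp(2*t) + 3*exp(-3*t)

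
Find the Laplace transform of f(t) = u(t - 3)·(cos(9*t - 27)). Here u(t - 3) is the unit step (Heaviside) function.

s*exp(-3*s)/(s^2 + 81)

By the second shifting theorem, L{u(t - c)·g(t - c)} = e^(-cs)·G(s) with c = 3 and G(s) = L{g(t)}.
L{cos(9t)} = s/(s^2 + 81).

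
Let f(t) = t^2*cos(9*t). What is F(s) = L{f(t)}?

F(s) = 2*s*(s^2 - 243)/(s^2 + 81)^3

L{cos(9t)} = s/(s^2 + 81).
Then apply L{t^2·g(t)} = (-1)^2 d^2/ds^2[G(s)] with G(s) = s/(s^2 + 81):
differentiating 2 times and applying the sign gives 2*s*(s^2 - 243)/(s^2 + 81)^3.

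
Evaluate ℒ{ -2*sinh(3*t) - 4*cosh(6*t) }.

-4*s/(s^2 - 36) - 6/(s^2 - 9)

Apply the Laplace transform termwise.
(-4)·[L{cosh(6t)} = s/(s^2 - 36)]; (-2)·[L{sinh(3t)} = 3/(s^2 - 9)].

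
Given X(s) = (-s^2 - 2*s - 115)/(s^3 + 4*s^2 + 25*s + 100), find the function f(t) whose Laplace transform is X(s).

f(t) = -2*sin(5*t) + 2*cos(5*t) - 3*exp(-4*t)

Factor the denominator: s^3 + 4*s^2 + 25*s + 100 = (s + 4)*(s^2 + 25).
Partial fraction decomposition gives [-3/(s + 4)] + [2*s/(s^2 + 25)] + [-10/(s^2 + 25)].
Invert each term: -3/(s + 4) ↔ -3e^(-4t); 2·s/(s^2 + 25) ↔ 2cos(5t); -2·5/(s^2 + 25) ↔ -2sin(5t).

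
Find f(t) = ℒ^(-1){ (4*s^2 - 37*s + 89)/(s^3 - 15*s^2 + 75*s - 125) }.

Factor the denominator: s^3 - 15*s^2 + 75*s - 125 = (s - 5)^3.
Partial fraction decomposition gives [4/(s - 5)] + [3/(s - 5)^2] + [4/(s - 5)^3].
Invert each term: 4/(s - 5) ↔ 4e^(5t); 3/(s - 5)^2 ↔ 3t·e^(5t); 4/(s - 5)^3 ↔ (2)t^2·e^(5t).

f(t) = 2*t^2*exp(5*t) + 3*t*exp(5*t) + 4*exp(5*t)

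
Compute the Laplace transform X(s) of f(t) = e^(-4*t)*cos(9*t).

L{cos(9t)} = s/(s^2 + 81).
By the first shifting theorem, multiplying by e^(-4t) replaces s with s + 4.

X(s) = (s + 4)/((s + 4)^2 + 81)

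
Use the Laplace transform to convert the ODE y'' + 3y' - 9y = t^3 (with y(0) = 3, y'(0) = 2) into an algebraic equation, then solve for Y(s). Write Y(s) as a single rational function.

Y(s) = (3*s^5 + 11*s^4 + 6)/(s^6 + 3*s^5 - 9*s^4)

Apply the Laplace transform to the equation.
Using L{y''} = s^2 Y - s·y(0) - y'(0) and L{y'} = sY - y(0), with y(0) = 3, y'(0) = 2, the left side becomes (s^2 + 3*s - 9)Y - (3*s + 11).
The right side is L{t^3} = 6/s^4.
So (s^2 + 3*s - 9)Y = 6/s^4 + (3*s + 11).
Solve for Y(s) and write it as one ratio of polynomials.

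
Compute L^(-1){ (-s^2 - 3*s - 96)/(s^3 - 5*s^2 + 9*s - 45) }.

Factor the denominator: s^3 - 5*s^2 + 9*s - 45 = (s - 5)*(s^2 + 9).
Partial fraction decomposition gives [-4/(s - 5)] + [3*s/(s^2 + 9)] + [12/(s^2 + 9)].
Invert each term: -4/(s - 5) ↔ -4e^(5t); 3·s/(s^2 + 9) ↔ 3cos(3t); 4·3/(s^2 + 9) ↔ 4sin(3t).

-4*exp(5*t) + 4*sin(3*t) + 3*cos(3*t)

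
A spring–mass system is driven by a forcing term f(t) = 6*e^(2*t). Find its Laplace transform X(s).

X(s) = 6/(s - 2)

L{6} = 6/s.
By the first shifting theorem, multiplying by e^(2t) replaces s with s - 2.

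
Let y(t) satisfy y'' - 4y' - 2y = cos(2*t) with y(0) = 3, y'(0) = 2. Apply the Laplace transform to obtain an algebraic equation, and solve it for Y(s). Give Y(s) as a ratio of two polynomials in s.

Y(s) = (3*s^3 - 10*s^2 + 13*s - 40)/(s^4 - 4*s^3 + 2*s^2 - 16*s - 8)

Transform both sides with L{·}.
The derivative rules (L{y''} = s^2 Y - s·y(0) - y'(0) and L{y'} = sY - y(0), with y(0) = 3, y'(0) = 2) turn the left side into (s^2 - 4*s - 2)Y - (3*s - 10).
The right side is L{cos(2*t)} = s/(s^2 + 4).
So (s^2 - 4*s - 2)Y = s/(s^2 + 4) + (3*s - 10).
Divide through and combine into a single rational function.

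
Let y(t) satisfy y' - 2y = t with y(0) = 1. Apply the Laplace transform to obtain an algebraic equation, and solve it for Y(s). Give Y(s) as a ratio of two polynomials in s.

Y(s) = (s^2 + 1)/(s^3 - 2*s^2)

Transform both sides with L{·}.
With L{y'} = sY - y(0) = sY - 1: the LHS transforms to (s - 2)Y - (1).
The right side is L{t} = s^(-2).
So (s - 2)Y = s^(-2) + (1).
Solve for Y(s) and write it as one ratio of polynomials.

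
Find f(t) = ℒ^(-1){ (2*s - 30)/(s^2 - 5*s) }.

Factor the denominator: s^2 - 5*s = s*(s - 5).
Partial fraction decomposition gives [-4/(s - 5)] + [6/s].
Invert each term: -4/(s - 5) ↔ -4e^(5t); 6/(s - 0) ↔ 6e^(0t).

f(t) = -4*exp(5*t) + 6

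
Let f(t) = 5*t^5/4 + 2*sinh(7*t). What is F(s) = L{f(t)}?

The transform is linear, so treat each term independently.
(5/4)·[L{t^5} = 5!/s^6 = 120/s^6]; (2)·[L{sinh(7t)} = 7/(s^2 - 49)].

F(s) = 14/(s^2 - 49) + 150/s^6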